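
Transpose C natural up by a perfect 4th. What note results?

F

C up a perfect fourth is F, so the target letter is F.
From C, a perfect fourth is 5 semitones up: F.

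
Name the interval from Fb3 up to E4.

augmented seventh

The letter names run F→E, a span of 6 letter steps, so the interval is some kind of seventh.
Fb to E is 12 semitones. A major seventh is 11, so 12 makes it augmented.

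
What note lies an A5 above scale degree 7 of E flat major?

Scale degree 7 of Eb major is D.
An augmented fifth (8 semitones) above D lands on the letter A, giving A#.

A#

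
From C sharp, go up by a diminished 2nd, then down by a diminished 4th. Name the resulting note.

A diminished second up from C# is Db (letter D, 0 semitones up).
A diminished fourth down from Db is A (letter A, 4 semitones down).

A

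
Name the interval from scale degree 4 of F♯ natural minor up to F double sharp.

Scale degree 4 of F# natural minor is B.
B up to F##: letters B→F make it a fifth; 8 semitones makes it augmented.

augmented fifth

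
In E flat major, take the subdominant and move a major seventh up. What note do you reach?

The subdominant of Eb major is Ab.
A major seventh (11 semitones) above Ab lands on the letter G, giving G.

G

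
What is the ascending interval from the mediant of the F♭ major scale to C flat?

minor third

The mediant of Fb major is Ab.
Ab up to Cb: letters A→C make it a third; 3 semitones makes it minor.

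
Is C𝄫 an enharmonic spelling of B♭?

Cbb is pitch class 10; Bb is pitch class 10.
All spellings map to pitch class 10, so they are enharmonically equivalent.

Yes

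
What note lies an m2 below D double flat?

A second below D lands on the letter C.
A minor second spans 1 semitone, so Dbb moves to pitch class 11. On the letter C that is Cb.

Cb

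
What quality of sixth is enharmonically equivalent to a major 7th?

A major seventh spans 11 semitones.
A sixth spanning 11 semitones is doubly augmented (the major sixth is 9).

doubly augmented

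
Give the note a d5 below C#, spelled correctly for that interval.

F##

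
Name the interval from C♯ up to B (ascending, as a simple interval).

The letter names run C→B, a span of 6 letter steps, so the interval is some kind of seventh.
C# to B is 10 semitones. A major seventh is 11, so 10 makes it minor.

minor seventh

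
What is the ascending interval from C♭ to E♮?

augmented third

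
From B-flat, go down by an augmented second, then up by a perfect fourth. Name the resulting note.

Dbb

An augmented second down from Bb is Abb (letter A, 3 semitones down).
A perfect fourth up from Abb is Dbb (letter D, 5 semitones up).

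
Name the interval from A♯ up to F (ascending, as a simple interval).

Counting letters A–B–C–D–E–F gives a sixth.
A#→F = 7 semitones, 2 narrower than the major sixth (9), so diminished.

diminished sixth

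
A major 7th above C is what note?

B

C up a major seventh is B, so the target letter is B.
From C, a major seventh is 11 semitones up: B.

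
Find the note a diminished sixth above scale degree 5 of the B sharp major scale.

D

Scale degree 5 of B# major is F##.
A diminished sixth (7 semitones) above F## lands on the letter D, giving D.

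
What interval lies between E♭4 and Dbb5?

diminished seventh

The letter names run E→D, a span of 6 letter steps, so the interval is some kind of seventh.
Eb to Dbb is 9 semitones. A major seventh is 11, so 9 makes it diminished.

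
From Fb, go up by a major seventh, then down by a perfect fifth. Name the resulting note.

A major seventh up from Fb is Eb (letter E, 11 semitones up).
A perfect fifth down from Eb is Ab (letter A, 7 semitones down).

Ab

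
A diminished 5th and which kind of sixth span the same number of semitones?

A diminished fifth spans 6 semitones.
A sixth spanning 6 semitones is doubly diminished (the major sixth is 9).

doubly diminished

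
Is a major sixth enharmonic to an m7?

No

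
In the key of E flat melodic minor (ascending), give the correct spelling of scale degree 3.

Gb

The Eb melodic minor (ascending) scale runs Eb F Gb Ab Bb C D.
Degree 3 is Gb.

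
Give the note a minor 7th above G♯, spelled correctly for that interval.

G up a major seventh is F#, so the target letter is F.
From G#, a minor seventh is 10 semitones up: F#.

F#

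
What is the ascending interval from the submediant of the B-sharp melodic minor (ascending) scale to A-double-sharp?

The submediant of B# melodic minor (ascending) is G##.
G## up to A##: letters G→A make it a second; 2 semitones makes it major.

major second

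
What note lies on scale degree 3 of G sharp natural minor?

Degree 3 takes the letter 2 steps above G, which is B.
In natural minor, degree 3 sits 3 semitones above the tonic. G# + 3 semitones is pitch class 11, spelled on B as B.

B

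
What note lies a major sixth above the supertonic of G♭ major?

F

The supertonic of Gb major is Ab.
A major sixth (9 semitones) above Ab lands on the letter F, giving F.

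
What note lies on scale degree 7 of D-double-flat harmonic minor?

Degree 7 takes the letter 6 steps above D, which is C.
In harmonic minor, degree 7 sits 11 semitones above the tonic. Dbb + 11 semitones is pitch class 11, spelled on C as Cb.

Cb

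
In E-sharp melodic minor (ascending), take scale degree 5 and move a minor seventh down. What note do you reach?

Scale degree 5 of E# melodic minor (ascending) is B#.
A minor seventh (10 semitones) below B# lands on the letter C, giving C##.

C##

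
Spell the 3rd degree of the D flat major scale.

The Db major scale runs Db Eb F Gb Ab Bb C.
Degree 3 is F.

F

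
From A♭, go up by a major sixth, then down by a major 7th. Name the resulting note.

A major sixth up from Ab is F (letter F, 9 semitones up).
A major seventh down from F is Gb (letter G, 11 semitones down).

Gb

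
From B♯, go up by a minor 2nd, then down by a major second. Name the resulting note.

A minor second up from B# is C# (letter C, 1 semitone up).
A major second down from C# is B (letter B, 2 semitones down).

B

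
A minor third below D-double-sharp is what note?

A third below D lands on the letter B.
A minor third spans 3 semitones, so D## moves to pitch class 1. On the letter B that is B##.

B##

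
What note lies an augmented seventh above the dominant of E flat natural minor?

A#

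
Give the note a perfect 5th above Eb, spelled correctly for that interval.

A fifth above E lands on the letter B.
A perfect fifth spans 7 semitones, so Eb moves to pitch class 10. On the letter B that is Bb.

Bb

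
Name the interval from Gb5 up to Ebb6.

minor sixth

Counting letters G–A–B–C–D–E gives a sixth.
Gb→Ebb = 8 semitones, 1 narrower than the major sixth (9), so minor.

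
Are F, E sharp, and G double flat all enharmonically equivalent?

Yes

F is pitch class 5; E# is pitch class 5; Gbb is pitch class 5.
All spellings map to pitch class 5, so they are enharmonically equivalent.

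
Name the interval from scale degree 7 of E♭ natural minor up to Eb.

Scale degree 7 of Eb natural minor is Db.
Db up to Eb: letters D→E make it a second; 2 semitones makes it major.

major second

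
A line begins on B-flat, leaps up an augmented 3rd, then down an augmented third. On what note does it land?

An augmented third up from Bb is D# (letter D, 5 semitones up).
An augmented third down from D# is Bb (letter B, 5 semitones down).

Bb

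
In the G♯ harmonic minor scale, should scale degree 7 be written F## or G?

F##

Each scale degree takes a distinct letter name. Degree 7 of a scale on G must use the letter F.
F## and G are enharmonically the same pitch, but only F## uses the letter F, so it is the correct spelling here.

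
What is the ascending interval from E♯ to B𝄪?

augmented fifth

The letter names run E→B, a span of 4 letter steps, so the interval is some kind of fifth.
E# to B## is 8 semitones. A perfect fifth is 7, so 8 makes it augmented.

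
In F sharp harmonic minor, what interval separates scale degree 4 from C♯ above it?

Scale degree 4 of F# harmonic minor is B.
B up to C#: letters B→C make it a second; 2 semitones makes it major.

major second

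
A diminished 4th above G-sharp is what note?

C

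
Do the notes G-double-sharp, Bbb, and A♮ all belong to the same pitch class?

Yes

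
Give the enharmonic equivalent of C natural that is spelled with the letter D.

C is pitch class 0. The letter D alone is pitch class 2.
To reach pitch class 0 from D requires an offset of -2 semitones, i.e. double flat: Dbb.

Dbb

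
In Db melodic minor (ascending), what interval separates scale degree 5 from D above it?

augmented fourth

Scale degree 5 of Db melodic minor (ascending) is Ab.
Ab up to D: letters A→D make it a fourth; 6 semitones makes it augmented.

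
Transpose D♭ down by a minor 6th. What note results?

F

D down a major sixth is F, so the target letter is F.
From Db, a minor sixth is 8 semitones down: F.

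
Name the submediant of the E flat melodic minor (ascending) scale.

C

Degree 6 takes the letter 5 steps above E, which is C.
In melodic minor (ascending), degree 6 sits 9 semitones above the tonic. Eb + 9 semitones is pitch class 0, spelled on C as C.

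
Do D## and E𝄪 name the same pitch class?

No

Two spellings are enharmonically equivalent only if they share a pitch class.
Here D## → 4, E## → 6; 4 ≠ 6, so they are not.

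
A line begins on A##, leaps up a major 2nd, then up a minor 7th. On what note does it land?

A major second up from A## is B## (letter B, 2 semitones up).
A minor seventh up from B## is A## (letter A, 10 semitones up).

A##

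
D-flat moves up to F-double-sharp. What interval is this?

Counting letters D–E–F gives a third.
Db→F## = 6 semitones, 2 wider than the major third (4), so doubly augmented.

doubly augmented third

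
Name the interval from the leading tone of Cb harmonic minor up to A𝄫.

The leading tone of Cb harmonic minor is Bb.
Bb up to Abb: letters B→A make it a seventh; 9 semitones makes it diminished.

diminished seventh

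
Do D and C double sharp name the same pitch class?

D is pitch class 2; C## is pitch class 2.
All spellings map to pitch class 2, so they are enharmonically equivalent.

Yes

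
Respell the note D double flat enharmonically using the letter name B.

B#

Dbb is pitch class 0. The letter B alone is pitch class 11.
To reach pitch class 0 from B requires an offset of +1 semitone, i.e. sharp: B#.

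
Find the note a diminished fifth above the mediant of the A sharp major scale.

G#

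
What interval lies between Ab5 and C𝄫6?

diminished third

The letter names run A→C, a span of 2 letter steps, so the interval is some kind of third.
Ab to Cbb is 2 semitones. A major third is 4, so 2 makes it diminished.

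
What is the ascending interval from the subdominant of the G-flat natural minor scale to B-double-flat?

minor seventh

The subdominant of Gb natural minor is Cb.
Cb up to Bbb: letters C→B make it a seventh; 10 semitones makes it minor.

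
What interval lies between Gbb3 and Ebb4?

major sixth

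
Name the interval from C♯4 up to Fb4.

Counting letters C–D–E–F gives a fourth.
C#→Fb = 3 semitones, 2 narrower than the perfect fourth (5), so doubly diminished.

doubly diminished fourth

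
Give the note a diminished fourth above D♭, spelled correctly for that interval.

Gbb

D up a perfect fourth is G, so the target letter is G.
From Db, a diminished fourth is 4 semitones up: Gbb.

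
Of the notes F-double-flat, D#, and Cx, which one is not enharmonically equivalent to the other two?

C##

In 12-tone equal temperament, enharmonic equivalents share a pitch class. Fbb is pitch class 3; D# is pitch class 3; C## is pitch class 2.
Fbb and D# share pitch class 3, while C## is pitch class 2.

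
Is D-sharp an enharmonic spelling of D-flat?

D# is pitch class 3; Db is pitch class 1.
The pitch classes differ (3 vs. 1), so they are not enharmonic equivalents.

No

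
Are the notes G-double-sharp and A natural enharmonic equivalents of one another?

Yes

G## is pitch class 9; A is pitch class 9.
All spellings map to pitch class 9, so they are enharmonically equivalent.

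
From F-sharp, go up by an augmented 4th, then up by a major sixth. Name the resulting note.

An augmented fourth up from F# is B# (letter B, 6 semitones up).
A major sixth up from B# is G## (letter G, 9 semitones up).

G##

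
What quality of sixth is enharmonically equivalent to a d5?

doubly diminished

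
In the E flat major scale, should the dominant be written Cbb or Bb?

Bb

Each scale degree takes a distinct letter name. Degree 5 of a scale on E must use the letter B.
Bb and Cbb are enharmonically the same pitch, but only Bb uses the letter B, so it is the correct spelling here.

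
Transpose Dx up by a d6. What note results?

A sixth above D lands on the letter B.
A diminished sixth spans 7 semitones, so D## moves to pitch class 11. On the letter B that is B.

B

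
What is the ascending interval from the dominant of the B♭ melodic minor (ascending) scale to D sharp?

The dominant of Bb melodic minor (ascending) is F.
F up to D#: letters F→D make it a sixth; 10 semitones makes it augmented.

augmented sixth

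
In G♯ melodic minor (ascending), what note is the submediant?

The G# melodic minor (ascending) scale runs G# A# B C# D# E# F##.
Degree 6 is E#.

E#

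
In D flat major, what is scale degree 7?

C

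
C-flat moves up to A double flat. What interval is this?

minor sixth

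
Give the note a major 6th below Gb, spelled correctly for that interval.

A sixth below G lands on the letter B.
A major sixth spans 9 semitones, so Gb moves to pitch class 9. On the letter B that is Bbb.

Bbb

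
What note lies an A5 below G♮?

A fifth below G lands on the letter C.
An augmented fifth spans 8 semitones, so G moves to pitch class 11. On the letter C that is Cb.

Cb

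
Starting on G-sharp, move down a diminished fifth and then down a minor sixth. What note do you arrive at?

E##

A diminished fifth down from G# is C## (letter C, 6 semitones down).
A minor sixth down from C## is E## (letter E, 8 semitones down).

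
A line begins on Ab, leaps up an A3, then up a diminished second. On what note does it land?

Db

An augmented third up from Ab is C# (letter C, 5 semitones up).
A diminished second up from C# is Db (letter D, 0 semitones up).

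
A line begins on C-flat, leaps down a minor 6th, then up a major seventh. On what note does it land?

A minor sixth down from Cb is Eb (letter E, 8 semitones down).
A major seventh up from Eb is D (letter D, 11 semitones up).

D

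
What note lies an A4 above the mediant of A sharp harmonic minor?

The mediant of A# harmonic minor is C#.
An augmented fourth (6 semitones) above C# lands on the letter F, giving F##.

F##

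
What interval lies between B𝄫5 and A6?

Counting letters B–C–D–E–F–G–A gives a seventh.
Bbb→A = 12 semitones, 1 wider than the major seventh (11), so augmented.

augmented seventh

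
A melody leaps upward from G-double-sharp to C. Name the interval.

doubly diminished fourth

The letter names run G→C, a span of 3 letter steps, so the interval is some kind of fourth.
G## to C is 3 semitones. A perfect fourth is 5, so 3 makes it doubly diminished.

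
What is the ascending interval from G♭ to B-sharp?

The letter names run G→B, a span of 2 letter steps, so the interval is some kind of third.
Gb to B# is 6 semitones. A major third is 4, so 6 makes it doubly augmented.

doubly augmented third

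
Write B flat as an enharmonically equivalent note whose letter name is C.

Plain C sits 2 semitones above Bb, so on the letter C the same pitch needs a double flat: Cbb.

Cbb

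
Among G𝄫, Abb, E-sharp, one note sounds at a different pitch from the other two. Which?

In 12-tone equal temperament, enharmonic equivalents share a pitch class. Gbb is pitch class 5; Abb is pitch class 7; E# is pitch class 5.
Gbb and E# share pitch class 5, while Abb is pitch class 7.

Abb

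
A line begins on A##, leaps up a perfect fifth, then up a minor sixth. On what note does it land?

C##

A perfect fifth up from A## is E## (letter E, 7 semitones up).
A minor sixth up from E## is C## (letter C, 8 semitones up).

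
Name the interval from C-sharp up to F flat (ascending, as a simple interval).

doubly diminished fourth

The letter names run C→F, a span of 3 letter steps, so the interval is some kind of fourth.
C# to Fb is 3 semitones. A perfect fourth is 5, so 3 makes it doubly diminished.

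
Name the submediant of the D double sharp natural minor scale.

The D## natural minor scale runs D## E## F## G## A## B# C##.
Degree 6 is B#.

B#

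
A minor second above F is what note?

Gb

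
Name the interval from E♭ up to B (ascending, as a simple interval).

The letter names run E→B, a span of 4 letter steps, so the interval is some kind of fifth.
Eb to B is 8 semitones. A perfect fifth is 7, so 8 makes it augmented.

augmented fifth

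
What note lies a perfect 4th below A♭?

A fourth below A lands on the letter E.
A perfect fourth spans 5 semitones, so Ab moves to pitch class 3. On the letter E that is Eb.

Eb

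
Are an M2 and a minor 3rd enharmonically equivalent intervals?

A major second spans 2 semitones; a minor third spans 3.
The spans differ, so they are not enharmonic equivalents.

No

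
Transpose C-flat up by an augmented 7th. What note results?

B

A seventh above C lands on the letter B.
An augmented seventh spans 12 semitones, so Cb moves to pitch class 11. On the letter B that is B.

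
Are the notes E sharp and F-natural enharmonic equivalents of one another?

E# is pitch class 5; F is pitch class 5.
All spellings map to pitch class 5, so they are enharmonically equivalent.

Yes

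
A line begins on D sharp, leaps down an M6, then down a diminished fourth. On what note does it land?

A major sixth down from D# is F# (letter F, 9 semitones down).
A diminished fourth down from F# is C## (letter C, 4 semitones down).

C##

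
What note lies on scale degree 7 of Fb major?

Eb

The Fb major scale runs Fb Gb Ab Bbb Cb Db Eb.
Degree 7 is Eb.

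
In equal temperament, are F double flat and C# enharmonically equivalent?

No

Two spellings are enharmonically equivalent only if they share a pitch class.
Here Fbb → 3, C# → 1; 1 ≠ 3, so they are not.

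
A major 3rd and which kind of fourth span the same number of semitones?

A major third spans 4 semitones.
A fourth spanning 4 semitones is diminished (the perfect fourth is 5).

diminished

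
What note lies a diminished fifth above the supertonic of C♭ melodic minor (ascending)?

The supertonic of Cb melodic minor (ascending) is Db.
A diminished fifth (6 semitones) above Db lands on the letter A, giving Abb.

Abb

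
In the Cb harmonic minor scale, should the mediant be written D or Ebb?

Ebb

Each scale degree takes a distinct letter name. Degree 3 of a scale on C must use the letter E.
Ebb and D are enharmonically the same pitch, but only Ebb uses the letter E, so it is the correct spelling here.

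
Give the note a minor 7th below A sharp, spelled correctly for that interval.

A seventh below A lands on the letter B.
A minor seventh spans 10 semitones, so A# moves to pitch class 0. On the letter B that is B#.

B#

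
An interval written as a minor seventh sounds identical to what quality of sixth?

A minor seventh spans 10 semitones.
A sixth spanning 10 semitones is augmented (the major sixth is 9).

augmented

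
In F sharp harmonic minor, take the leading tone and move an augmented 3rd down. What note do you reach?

C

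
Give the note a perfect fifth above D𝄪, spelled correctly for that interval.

A##

D up a perfect fifth is A, so the target letter is A.
From D##, a perfect fifth is 7 semitones up: A##.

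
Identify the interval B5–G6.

minor sixth

The letter names run B→G, a span of 5 letter steps, so the interval is some kind of sixth.
B to G is 8 semitones. A major sixth is 9, so 8 makes it minor.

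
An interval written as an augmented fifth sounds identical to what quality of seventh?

doubly diminished

An augmented fifth spans 8 semitones.
A seventh spanning 8 semitones is doubly diminished (the major seventh is 11).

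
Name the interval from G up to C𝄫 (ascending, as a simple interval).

doubly diminished fourth

The letter names run G→C, a span of 3 letter steps, so the interval is some kind of fourth.
G to Cbb is 3 semitones. A perfect fourth is 5, so 3 makes it doubly diminished.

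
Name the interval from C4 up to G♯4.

augmented fifth

Counting letters C–D–E–F–G gives a fifth.
C→G# = 8 semitones, 1 wider than the perfect fifth (7), so augmented.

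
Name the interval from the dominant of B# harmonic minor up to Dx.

major sixth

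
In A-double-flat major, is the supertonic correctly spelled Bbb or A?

Bbb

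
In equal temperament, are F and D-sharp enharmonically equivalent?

No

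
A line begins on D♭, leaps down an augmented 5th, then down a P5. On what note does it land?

An augmented fifth down from Db is Gbb (letter G, 8 semitones down).
A perfect fifth down from Gbb is Cbb (letter C, 7 semitones down).

Cbb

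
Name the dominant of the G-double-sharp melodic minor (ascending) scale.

Degree 5 takes the letter 4 steps above G, which is D.
In melodic minor (ascending), degree 5 sits 7 semitones above the tonic. G## + 7 semitones is pitch class 4, spelled on D as D##.

D##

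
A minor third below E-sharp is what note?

E down a major third is C, so the target letter is C.
From E#, a minor third is 3 semitones down: C##.

C##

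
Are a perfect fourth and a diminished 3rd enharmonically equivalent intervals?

A perfect fourth spans 5 semitones; a diminished third spans 2.
The spans differ, so they are not enharmonic equivalents.

No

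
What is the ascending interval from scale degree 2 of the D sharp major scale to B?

diminished fifth

Scale degree 2 of D# major is E#.
E# up to B: letters E→B make it a fifth; 6 semitones makes it diminished.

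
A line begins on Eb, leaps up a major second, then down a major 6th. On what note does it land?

Ab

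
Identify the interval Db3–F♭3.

minor third

The letter names run D→F, a span of 2 letter steps, so the interval is some kind of third.
Db to Fb is 3 semitones. A major third is 4, so 3 makes it minor.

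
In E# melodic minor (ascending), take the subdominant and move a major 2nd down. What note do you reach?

G#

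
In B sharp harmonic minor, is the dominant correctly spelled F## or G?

F##

Each scale degree takes a distinct letter name. Degree 5 of a scale on B must use the letter F.
F## and G are enharmonically the same pitch, but only F## uses the letter F, so it is the correct spelling here.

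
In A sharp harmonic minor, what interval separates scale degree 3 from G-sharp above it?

Scale degree 3 of A# harmonic minor is C#.
C# up to G#: letters C→G make it a fifth; 7 semitones makes it perfect.

perfect fifth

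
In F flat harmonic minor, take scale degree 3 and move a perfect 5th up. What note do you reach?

Ebb

Scale degree 3 of Fb harmonic minor is Abb.
A perfect fifth (7 semitones) above Abb lands on the letter E, giving Ebb.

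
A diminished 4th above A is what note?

A fourth above A lands on the letter D.
A diminished fourth spans 4 semitones, so A moves to pitch class 1. On the letter D that is Db.

Db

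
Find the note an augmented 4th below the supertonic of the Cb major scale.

The supertonic of Cb major is Db.
An augmented fourth (6 semitones) below Db lands on the letter A, giving Abb.

Abb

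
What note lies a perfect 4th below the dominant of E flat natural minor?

The dominant of Eb natural minor is Bb.
A perfect fourth (5 semitones) below Bb lands on the letter F, giving F.

F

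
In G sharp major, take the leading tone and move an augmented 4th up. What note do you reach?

The leading tone of G# major is F##.
An augmented fourth (6 semitones) above F## lands on the letter B, giving B##.

B##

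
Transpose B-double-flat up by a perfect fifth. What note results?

A fifth above B lands on the letter F.
A perfect fifth spans 7 semitones, so Bbb moves to pitch class 4. On the letter F that is Fb.

Fb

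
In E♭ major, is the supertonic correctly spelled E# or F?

Each scale degree takes a distinct letter name. Degree 2 of a scale on E must use the letter F.
F and E# are enharmonically the same pitch, but only F uses the letter F, so it is the correct spelling here.

F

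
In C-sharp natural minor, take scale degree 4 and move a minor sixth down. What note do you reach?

Scale degree 4 of C# natural minor is F#.
A minor sixth (8 semitones) below F# lands on the letter A, giving A#.

A#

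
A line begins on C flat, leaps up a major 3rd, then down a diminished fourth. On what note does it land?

B

A major third up from Cb is Eb (letter E, 4 semitones up).
A diminished fourth down from Eb is B (letter B, 4 semitones down).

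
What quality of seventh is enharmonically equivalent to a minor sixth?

A minor sixth spans 8 semitones.
A seventh spanning 8 semitones is doubly diminished (the major seventh is 11).

doubly diminished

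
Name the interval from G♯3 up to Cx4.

The letter names run G→C, a span of 3 letter steps, so the interval is some kind of fourth.
G# to C## is 6 semitones. A perfect fourth is 5, so 6 makes it augmented.

augmented fourth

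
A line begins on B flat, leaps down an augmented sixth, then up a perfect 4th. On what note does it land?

An augmented sixth down from Bb is Dbb (letter D, 10 semitones down).
A perfect fourth up from Dbb is Gbb (letter G, 5 semitones up).

Gbb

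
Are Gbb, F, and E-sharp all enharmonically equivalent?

Yes

Gbb = pitch class 5 and F = pitch class 5 and E# = pitch class 5 — the same pitch class, so they are enharmonic equivalents.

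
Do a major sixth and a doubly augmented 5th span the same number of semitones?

A major sixth spans 9 semitones; a doubly augmented fifth spans 9.
They are enharmonically equivalent.

Yes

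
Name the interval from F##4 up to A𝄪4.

Counting letters F–G–A gives a third.
F##→A## = 4 semitones, exactly the major third.

major third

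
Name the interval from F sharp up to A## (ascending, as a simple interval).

augmented third

Counting letters F–G–A gives a third.
F#→A## = 5 semitones, 1 wider than the major third (4), so augmented.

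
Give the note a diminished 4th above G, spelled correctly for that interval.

Cb

G up a perfect fourth is C, so the target letter is C.
From G, a diminished fourth is 4 semitones up: Cb.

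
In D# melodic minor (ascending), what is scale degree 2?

Degree 2 takes the letter 1 step above D, which is E.
In melodic minor (ascending), degree 2 sits 2 semitones above the tonic. D# + 2 semitones is pitch class 5, spelled on E as E#.

E#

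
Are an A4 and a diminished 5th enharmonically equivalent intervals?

An augmented fourth spans 6 semitones; a diminished fifth spans 6.
They are enharmonically equivalent.

Yes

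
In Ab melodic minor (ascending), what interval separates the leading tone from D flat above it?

diminished fifth

The leading tone of Ab melodic minor (ascending) is G.
G up to Db: letters G→D make it a fifth; 6 semitones makes it diminished.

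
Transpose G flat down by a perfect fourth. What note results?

G down a perfect fourth is D, so the target letter is D.
From Gb, a perfect fourth is 5 semitones down: Db.

Db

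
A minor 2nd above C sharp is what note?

A second above C lands on the letter D.
A minor second spans 1 semitone, so C# moves to pitch class 2. On the letter D that is D.

D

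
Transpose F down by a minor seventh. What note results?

G

F down a major seventh is Gb, so the target letter is G.
From F, a minor seventh is 10 semitones down: G.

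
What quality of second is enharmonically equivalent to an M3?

doubly augmented

A major third spans 4 semitones.
A second spanning 4 semitones is doubly augmented (the major second is 2).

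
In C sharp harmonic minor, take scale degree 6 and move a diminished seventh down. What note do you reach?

B#

Scale degree 6 of C# harmonic minor is A.
A diminished seventh (9 semitones) below A lands on the letter B, giving B#.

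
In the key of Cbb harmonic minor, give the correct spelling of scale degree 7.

Bbb

Degree 7 takes the letter 6 steps above C, which is B.
In harmonic minor, degree 7 sits 11 semitones above the tonic. Cbb + 11 semitones is pitch class 9, spelled on B as Bbb.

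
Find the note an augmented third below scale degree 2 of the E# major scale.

Scale degree 2 of E# major is F##.
An augmented third (5 semitones) below F## lands on the letter D, giving D.

D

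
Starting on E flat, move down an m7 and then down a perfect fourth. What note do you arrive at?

C

A minor seventh down from Eb is F (letter F, 10 semitones down).
A perfect fourth down from F is C (letter C, 5 semitones down).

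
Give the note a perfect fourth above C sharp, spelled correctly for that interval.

F#

A fourth above C lands on the letter F.
A perfect fourth spans 5 semitones, so C# moves to pitch class 6. On the letter F that is F#.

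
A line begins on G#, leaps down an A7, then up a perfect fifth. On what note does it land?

An augmented seventh down from G# is Ab (letter A, 12 semitones down).
A perfect fifth up from Ab is Eb (letter E, 7 semitones up).

Eb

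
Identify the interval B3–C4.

minor second

Counting letters B–C gives a second.
B→C = 1 semitone, 1 narrower than the major second (2), so minor.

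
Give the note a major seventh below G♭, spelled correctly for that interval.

Abb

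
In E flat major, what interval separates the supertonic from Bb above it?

The supertonic of Eb major is F.
F up to Bb: letters F→B make it a fourth; 5 semitones makes it perfect.

perfect fourth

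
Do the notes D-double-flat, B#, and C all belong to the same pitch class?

Yes

Dbb is pitch class 0; B# is pitch class 0; C is pitch class 0.
All spellings map to pitch class 0, so they are enharmonically equivalent.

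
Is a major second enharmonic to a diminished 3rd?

A major second spans 2 semitones; a diminished third spans 2.
They are enharmonically equivalent.

Yes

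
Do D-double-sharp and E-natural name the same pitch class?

Yes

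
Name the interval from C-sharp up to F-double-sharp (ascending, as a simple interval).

The letter names run C→F, a span of 3 letter steps, so the interval is some kind of fourth.
C# to F## is 6 semitones. A perfect fourth is 5, so 6 makes it augmented.

augmented fourth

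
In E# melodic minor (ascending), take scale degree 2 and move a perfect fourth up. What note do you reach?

B#

Scale degree 2 of E# melodic minor (ascending) is F##.
A perfect fourth (5 semitones) above F## lands on the letter B, giving B#.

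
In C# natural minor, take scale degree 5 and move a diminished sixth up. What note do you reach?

Scale degree 5 of C# natural minor is G#.
A diminished sixth (7 semitones) above G# lands on the letter E, giving Eb.

Eb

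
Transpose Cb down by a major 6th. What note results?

Ebb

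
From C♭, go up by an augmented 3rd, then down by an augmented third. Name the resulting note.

An augmented third up from Cb is E (letter E, 5 semitones up).
An augmented third down from E is Cb (letter C, 5 semitones down).

Cb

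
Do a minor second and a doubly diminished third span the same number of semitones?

A minor second spans 1 semitone; a doubly diminished third spans 1.
They are enharmonically equivalent.

Yes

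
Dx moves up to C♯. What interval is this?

diminished seventh

The letter names run D→C, a span of 6 letter steps, so the interval is some kind of seventh.
D## to C# is 9 semitones. A major seventh is 11, so 9 makes it diminished.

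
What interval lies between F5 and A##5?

Counting letters F–G–A gives a third.
F→A## = 6 semitones, 2 wider than the major third (4), so doubly augmented.

doubly augmented third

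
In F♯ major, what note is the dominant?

C#

The F# major scale runs F# G# A# B C# D# E#.
Degree 5 is C#.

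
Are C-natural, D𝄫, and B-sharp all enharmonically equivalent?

C is pitch class 0; Dbb is pitch class 0; B# is pitch class 0.
All spellings map to pitch class 0, so they are enharmonically equivalent.

Yes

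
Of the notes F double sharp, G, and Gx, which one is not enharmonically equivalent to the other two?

In 12-tone equal temperament, enharmonic equivalents share a pitch class. F## is pitch class 7; G is pitch class 7; G## is pitch class 9.
F## and G share pitch class 7, while G## is pitch class 9.

G##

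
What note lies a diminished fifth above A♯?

A fifth above A lands on the letter E.
A diminished fifth spans 6 semitones, so A# moves to pitch class 4. On the letter E that is E.

E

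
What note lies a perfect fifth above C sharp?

C up a perfect fifth is G, so the target letter is G.
From C#, a perfect fifth is 7 semitones up: G#.

G#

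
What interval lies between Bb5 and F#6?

augmented fifth

Counting letters B–C–D–E–F gives a fifth.
Bb→F# = 8 semitones, 1 wider than the perfect fifth (7), so augmented.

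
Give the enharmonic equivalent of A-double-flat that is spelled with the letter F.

F##

Abb is pitch class 7. The letter F alone is pitch class 5.
To reach pitch class 7 from F requires an offset of +2 semitones, i.e. double sharp: F##.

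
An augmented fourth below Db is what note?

A fourth below D lands on the letter A.
An augmented fourth spans 6 semitones, so Db moves to pitch class 7. On the letter A that is Abb.

Abb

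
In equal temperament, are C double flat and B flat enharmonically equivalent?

Cbb is pitch class 10; Bb is pitch class 10.
All spellings map to pitch class 10, so they are enharmonically equivalent.

Yes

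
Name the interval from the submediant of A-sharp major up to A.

The submediant of A# major is F##.
F## up to A: letters F→A make it a third; 2 semitones makes it diminished.

diminished third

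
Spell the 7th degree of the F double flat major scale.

Ebb

Degree 7 takes the letter 6 steps above F, which is E.
In major, degree 7 sits 11 semitones above the tonic. Fbb + 11 semitones is pitch class 2, spelled on E as Ebb.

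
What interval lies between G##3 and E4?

diminished sixth

Counting letters G–A–B–C–D–E gives a sixth.
G##→E = 7 semitones, 2 narrower than the major sixth (9), so diminished.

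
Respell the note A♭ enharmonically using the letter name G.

G#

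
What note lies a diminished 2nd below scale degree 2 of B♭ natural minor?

B#

Scale degree 2 of Bb natural minor is C.
A diminished second (0 semitones) below C lands on the letter B, giving B#.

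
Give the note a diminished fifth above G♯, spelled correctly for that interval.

D

A fifth above G lands on the letter D.
A diminished fifth spans 6 semitones, so G# moves to pitch class 2. On the letter D that is D.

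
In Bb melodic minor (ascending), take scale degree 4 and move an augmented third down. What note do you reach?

Cbb

Scale degree 4 of Bb melodic minor (ascending) is Eb.
An augmented third (5 semitones) below Eb lands on the letter C, giving Cbb.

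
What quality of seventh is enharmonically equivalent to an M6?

diminished

A major sixth spans 9 semitones.
A seventh spanning 9 semitones is diminished (the major seventh is 11).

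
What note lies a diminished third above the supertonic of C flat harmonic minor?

The supertonic of Cb harmonic minor is Db.
A diminished third (2 semitones) above Db lands on the letter F, giving Fbb.

Fbb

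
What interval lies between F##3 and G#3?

The letter names run F→G, a span of 1 letter step, so the interval is some kind of second.
F## to G# is 1 semitone. A major second is 2, so 1 makes it minor.

minor second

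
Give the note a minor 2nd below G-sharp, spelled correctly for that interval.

F##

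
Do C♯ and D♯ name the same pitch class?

Two spellings are enharmonically equivalent only if they share a pitch class.
Here C# → 1, D# → 3; 1 ≠ 3, so they are not.

No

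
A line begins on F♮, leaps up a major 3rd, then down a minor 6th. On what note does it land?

A major third up from F is A (letter A, 4 semitones up).
A minor sixth down from A is C# (letter C, 8 semitones down).

C#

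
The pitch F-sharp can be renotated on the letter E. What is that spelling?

Plain E sits 2 semitones below F#, so on the letter E the same pitch needs a double sharp: E##.

E##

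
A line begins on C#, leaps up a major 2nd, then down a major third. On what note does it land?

B

A major second up from C# is D# (letter D, 2 semitones up).
A major third down from D# is B (letter B, 4 semitones down).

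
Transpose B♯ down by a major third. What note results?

A third below B lands on the letter G.
A major third spans 4 semitones, so B# moves to pitch class 8. On the letter G that is G#.

G#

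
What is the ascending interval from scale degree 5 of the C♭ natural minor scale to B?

Scale degree 5 of Cb natural minor is Gb.
Gb up to B: letters G→B make it a third; 5 semitones makes it augmented.

augmented third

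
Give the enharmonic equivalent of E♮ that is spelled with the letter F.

Fb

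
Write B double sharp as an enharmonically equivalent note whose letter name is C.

C#

B## is pitch class 1. The letter C alone is pitch class 0.
To reach pitch class 1 from C requires an offset of +1 semitone, i.e. sharp: C#.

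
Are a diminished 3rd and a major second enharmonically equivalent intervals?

Yes

A diminished third spans 2 semitones; a major second spans 2.
They are enharmonically equivalent.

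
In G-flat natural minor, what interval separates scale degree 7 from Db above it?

Scale degree 7 of Gb natural minor is Fb.
Fb up to Db: letters F→D make it a sixth; 9 semitones makes it major.

major sixth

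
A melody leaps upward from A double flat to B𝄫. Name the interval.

Counting letters A–B gives a second.
Abb→Bbb = 2 semitones, exactly the major second.

major second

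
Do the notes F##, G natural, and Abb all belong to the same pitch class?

F## is pitch class 7; G is pitch class 7; Abb is pitch class 7.
All spellings map to pitch class 7, so they are enharmonically equivalent.

Yes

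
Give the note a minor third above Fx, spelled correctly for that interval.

F up a major third is A, so the target letter is A.
From F##, a minor third is 3 semitones up: A#.

A#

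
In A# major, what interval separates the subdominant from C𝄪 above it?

major seventh

The subdominant of A# major is D#.
D# up to C##: letters D→C make it a seventh; 11 semitones makes it major.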